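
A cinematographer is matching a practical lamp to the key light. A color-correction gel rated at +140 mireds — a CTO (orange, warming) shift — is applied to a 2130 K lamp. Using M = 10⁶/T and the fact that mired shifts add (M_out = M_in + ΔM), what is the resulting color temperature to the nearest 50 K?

M_in = 10⁶/2130 = 469.48 mireds.
M_out = 469.48 + (+140) = 609.48 mireds.
T_out = 10⁶/609.48 = 1640.7 K → 1650 K.

1650 K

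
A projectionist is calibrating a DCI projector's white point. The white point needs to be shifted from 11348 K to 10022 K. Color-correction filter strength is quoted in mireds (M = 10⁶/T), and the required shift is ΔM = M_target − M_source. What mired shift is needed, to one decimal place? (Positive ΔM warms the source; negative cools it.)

+11.7 mireds

M_source = 10⁶/11348 = 88.121; M_target = 10⁶/10022 = 99.780.
ΔM = 99.780 − 88.121 = 11.659 → +11.7 mireds, a warming shift.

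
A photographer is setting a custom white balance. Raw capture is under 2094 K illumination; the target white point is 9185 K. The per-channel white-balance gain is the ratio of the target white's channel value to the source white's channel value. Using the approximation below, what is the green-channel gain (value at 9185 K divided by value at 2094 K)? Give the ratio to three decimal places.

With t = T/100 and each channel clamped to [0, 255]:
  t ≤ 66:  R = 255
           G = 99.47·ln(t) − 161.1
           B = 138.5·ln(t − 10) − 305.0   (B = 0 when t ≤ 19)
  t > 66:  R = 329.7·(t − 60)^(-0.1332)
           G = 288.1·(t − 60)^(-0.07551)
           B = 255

1.568

At 2094 K (t = 20.94):
  G = 99.47·ln 20.94 − 161.1 = 99.47·3.0417 − 161.1 = 141.454.
At 9185 K (t = 91.85):
  G = 288.1·(91.85 − 60)^(-0.07551) = 288.1·31.85^(-0.07551) = 288.1·0.77002 = 221.842.
Gain = 221.842 / 141.454 = 1.5683 → 1.568.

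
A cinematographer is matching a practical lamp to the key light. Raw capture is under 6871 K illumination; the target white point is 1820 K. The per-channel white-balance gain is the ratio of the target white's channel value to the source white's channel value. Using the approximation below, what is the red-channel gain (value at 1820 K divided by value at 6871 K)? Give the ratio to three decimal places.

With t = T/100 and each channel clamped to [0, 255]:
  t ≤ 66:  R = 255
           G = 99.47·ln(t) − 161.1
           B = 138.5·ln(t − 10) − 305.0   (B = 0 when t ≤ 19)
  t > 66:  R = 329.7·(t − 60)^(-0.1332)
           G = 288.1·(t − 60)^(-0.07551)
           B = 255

1.032

At 6871 K (t = 68.71):
  R = 329.7·(68.71 − 60)^(-0.1332) = 329.7·8.71^(-0.1332) = 329.7·0.74953 = 247.120.
At 1820 K (t = 18.2):
  R = 255 by definition for t ≤ 66.
Gain = 255.000 / 247.120 = 1.0319 → 1.032.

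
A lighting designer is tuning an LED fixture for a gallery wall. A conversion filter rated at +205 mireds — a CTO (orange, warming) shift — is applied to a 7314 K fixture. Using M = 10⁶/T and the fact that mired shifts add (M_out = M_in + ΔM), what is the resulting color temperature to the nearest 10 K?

2930 K

M_in = 10⁶/7314 = 136.72 mireds.
M_out = 136.72 + (+205) = 341.72 mireds.
T_out = 10⁶/341.72 = 2926.3 K → 2930 K.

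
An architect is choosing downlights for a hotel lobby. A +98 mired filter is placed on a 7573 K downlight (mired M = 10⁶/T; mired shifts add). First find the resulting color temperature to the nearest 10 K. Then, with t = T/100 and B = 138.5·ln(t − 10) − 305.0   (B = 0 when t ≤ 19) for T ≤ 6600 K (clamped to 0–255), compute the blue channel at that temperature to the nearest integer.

181

M_in = 10⁶/7573 = 132.05; M_out = 132.05 + (+98) = 230.05.
T_out = 10⁶/230.05 = 4346.9 K → 4350 K; t = 43.5.
B = 138.5·ln(43.5 − 10) − 305.0 = 138.5·ln 33.5 − 305.0 = 138.5·3.5115 − 305.0 = 181.349.
Rounded: 181.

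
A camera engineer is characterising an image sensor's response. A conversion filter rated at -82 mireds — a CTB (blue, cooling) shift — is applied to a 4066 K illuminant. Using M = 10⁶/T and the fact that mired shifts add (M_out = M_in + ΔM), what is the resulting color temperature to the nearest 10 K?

6100 K

M_in = 10⁶/4066 = 245.94 mireds.
M_out = 245.94 + (-82) = 163.94 mireds.
T_out = 10⁶/163.94 = 6099.7 K → 6100 K.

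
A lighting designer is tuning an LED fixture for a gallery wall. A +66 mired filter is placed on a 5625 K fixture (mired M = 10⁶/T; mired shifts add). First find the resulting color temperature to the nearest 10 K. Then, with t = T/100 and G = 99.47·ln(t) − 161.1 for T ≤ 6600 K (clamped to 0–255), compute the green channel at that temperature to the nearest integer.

M_in = 10⁶/5625 = 177.78; M_out = 177.78 + (+66) = 243.78.
T_out = 10⁶/243.78 = 4102.1 K → 4100 K; t = 41.
G = 99.47·ln 41 − 161.1 = 99.47·3.7136 − 161.1 = 208.289.
Rounded: 208.

208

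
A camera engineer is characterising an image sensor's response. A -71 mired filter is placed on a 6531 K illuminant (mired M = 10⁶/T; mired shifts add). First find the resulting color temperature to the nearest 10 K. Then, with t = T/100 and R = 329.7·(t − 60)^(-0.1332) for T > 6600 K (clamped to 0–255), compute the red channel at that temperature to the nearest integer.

190

M_in = 10⁶/6531 = 153.12; M_out = 153.12 + (-71) = 82.12.
T_out = 10⁶/82.12 = 12177.9 K → 12180 K; t = 121.8.
R = 329.7·(121.8 − 60)^(-0.1332) = 329.7·61.8^(-0.1332) = 329.7·0.57735 = 190.353.
Rounded: 190.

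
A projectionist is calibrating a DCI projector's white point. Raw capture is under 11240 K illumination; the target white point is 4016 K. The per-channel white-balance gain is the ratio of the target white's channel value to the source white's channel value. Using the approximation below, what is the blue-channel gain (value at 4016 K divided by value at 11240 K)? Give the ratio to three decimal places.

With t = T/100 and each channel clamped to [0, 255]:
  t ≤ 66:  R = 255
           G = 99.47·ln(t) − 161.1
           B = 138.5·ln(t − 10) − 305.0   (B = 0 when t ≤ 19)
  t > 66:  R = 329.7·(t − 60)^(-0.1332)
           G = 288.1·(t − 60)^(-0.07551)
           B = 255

0.654

At 11240 K (t = 112.4):
  B = 255 by definition for t > 66.
At 4016 K (t = 40.16):
  B = 138.5·ln(40.16 − 10) − 305.0 = 138.5·ln 30.16 − 305.0 = 138.5·3.4065 − 305.0 = 166.803.
Gain = 166.803 / 255.000 = 0.6541 → 0.654.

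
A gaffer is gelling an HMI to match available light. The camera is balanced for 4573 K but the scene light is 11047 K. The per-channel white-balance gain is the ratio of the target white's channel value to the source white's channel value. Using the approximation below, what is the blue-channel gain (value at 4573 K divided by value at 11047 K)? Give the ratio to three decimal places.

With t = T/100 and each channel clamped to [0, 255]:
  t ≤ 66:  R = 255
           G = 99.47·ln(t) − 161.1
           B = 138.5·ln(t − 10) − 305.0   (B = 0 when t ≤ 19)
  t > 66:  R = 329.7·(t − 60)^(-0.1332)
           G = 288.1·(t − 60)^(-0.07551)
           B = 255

At 11047 K (t = 110.47):
  B = 255 by definition for t > 66.
At 4573 K (t = 45.73):
  B = 138.5·ln(45.73 − 10) − 305.0 = 138.5·ln 35.73 − 305.0 = 138.5·3.5760 − 305.0 = 190.275.
Gain = 190.275 / 255.000 = 0.7462 → 0.746.

0.746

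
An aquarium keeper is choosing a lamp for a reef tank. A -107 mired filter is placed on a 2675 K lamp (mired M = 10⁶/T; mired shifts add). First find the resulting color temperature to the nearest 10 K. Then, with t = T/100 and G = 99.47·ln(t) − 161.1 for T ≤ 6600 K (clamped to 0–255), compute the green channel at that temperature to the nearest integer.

M_in = 10⁶/2675 = 373.83; M_out = 373.83 + (-107) = 266.83.
T_out = 10⁶/266.83 = 3747.7 K → 3750 K; t = 37.5.
G = 99.47·ln 37.5 − 161.1 = 99.47·3.6243 − 161.1 = 199.413.
Rounded: 199.

199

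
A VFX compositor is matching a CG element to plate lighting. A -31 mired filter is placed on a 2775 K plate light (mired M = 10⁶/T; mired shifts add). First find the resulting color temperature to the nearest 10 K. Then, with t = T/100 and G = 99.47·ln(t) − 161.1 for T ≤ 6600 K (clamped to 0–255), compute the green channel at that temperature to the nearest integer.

179

M_in = 10⁶/2775 = 360.36; M_out = 360.36 + (-31) = 329.36.
T_out = 10⁶/329.36 = 3036.2 K → 3040 K; t = 30.4.
G = 99.47·ln 30.4 − 161.1 = 99.47·3.4144 − 161.1 = 178.535.
Rounded: 179.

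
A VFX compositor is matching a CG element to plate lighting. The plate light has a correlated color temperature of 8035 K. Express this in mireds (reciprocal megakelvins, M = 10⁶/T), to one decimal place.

124.5 mireds

M = 10⁶ / 8035 = 124.456 → 124.5 mireds.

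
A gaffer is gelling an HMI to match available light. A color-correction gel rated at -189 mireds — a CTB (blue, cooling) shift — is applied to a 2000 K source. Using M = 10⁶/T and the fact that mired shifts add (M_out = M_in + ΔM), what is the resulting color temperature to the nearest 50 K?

M_in = 10⁶/2000 = 500.00 mireds.
M_out = 500.00 + (-189) = 311.00 mireds.
T_out = 10⁶/311.00 = 3215.4 K → 3200 K.

3200 K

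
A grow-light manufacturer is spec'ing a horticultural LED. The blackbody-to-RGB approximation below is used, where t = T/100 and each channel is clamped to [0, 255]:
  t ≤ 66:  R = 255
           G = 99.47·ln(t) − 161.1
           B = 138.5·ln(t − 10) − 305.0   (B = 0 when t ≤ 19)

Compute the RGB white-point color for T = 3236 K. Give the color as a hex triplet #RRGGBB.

t = 3236/100 = 32.36; the t ≤ 66 branch applies.
R = 255 by definition for t ≤ 66.
G = 99.47·ln 32.36 − 161.1 = 99.47·3.4769 − 161.1 = 184.750.
B = 138.5·ln(32.36 − 10) − 305.0 = 138.5·ln 22.36 − 305.0 = 138.5·3.1073 − 305.0 = 125.357.
Rounded: (255, 185, 125).
In hex: #FFB97D.

#FFB97D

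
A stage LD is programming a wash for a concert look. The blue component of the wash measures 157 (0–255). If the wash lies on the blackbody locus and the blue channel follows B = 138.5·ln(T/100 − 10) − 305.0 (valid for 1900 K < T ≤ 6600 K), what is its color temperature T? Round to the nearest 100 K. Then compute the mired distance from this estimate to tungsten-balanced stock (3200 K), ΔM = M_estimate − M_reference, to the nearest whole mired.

-49 mireds

ln(t − 10) = (157 + 305.0) / 138.5 = 3.3357.
t − 10 = e^3.3357 = 28.099, so t = 38.099.
T = 100·t = 3810 K → 3800 K to the nearest 100 K.
M_estimate = 10⁶/3800 = 263.16; M_reference = 10⁶/3200 = 312.50.
ΔM = 263.16 − 312.50 = -49.34 → -49 mireds.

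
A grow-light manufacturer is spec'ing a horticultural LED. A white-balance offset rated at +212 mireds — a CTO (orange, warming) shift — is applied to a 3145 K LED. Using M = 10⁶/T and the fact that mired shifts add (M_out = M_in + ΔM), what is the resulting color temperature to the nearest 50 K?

1900 K

M_in = 10⁶/3145 = 317.97 mireds.
M_out = 317.97 + (+212) = 529.97 mireds.
T_out = 10⁶/529.97 = 1886.9 K → 1900 K.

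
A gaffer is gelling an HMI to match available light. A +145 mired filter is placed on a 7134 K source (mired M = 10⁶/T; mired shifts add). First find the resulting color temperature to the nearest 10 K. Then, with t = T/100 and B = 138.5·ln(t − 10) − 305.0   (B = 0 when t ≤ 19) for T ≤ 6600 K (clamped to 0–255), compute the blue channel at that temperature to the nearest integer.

141

M_in = 10⁶/7134 = 140.17; M_out = 140.17 + (+145) = 285.17.
T_out = 10⁶/285.17 = 3506.6 K → 3510 K; t = 35.1.
B = 138.5·ln(35.1 − 10) − 305.0 = 138.5·ln 25.1 − 305.0 = 138.5·3.2229 − 305.0 = 141.367.
Rounded: 141.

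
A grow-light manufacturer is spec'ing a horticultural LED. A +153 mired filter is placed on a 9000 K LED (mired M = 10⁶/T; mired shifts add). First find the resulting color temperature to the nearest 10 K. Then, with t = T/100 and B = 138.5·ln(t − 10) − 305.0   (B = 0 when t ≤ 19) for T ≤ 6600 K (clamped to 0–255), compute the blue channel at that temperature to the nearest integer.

156

M_in = 10⁶/9000 = 111.11; M_out = 111.11 + (+153) = 264.11.
T_out = 10⁶/264.11 = 3786.3 K → 3790 K; t = 37.9.
B = 138.5·ln(37.9 − 10) − 305.0 = 138.5·ln 27.9 − 305.0 = 138.5·3.3286 − 305.0 = 156.015.
Rounded: 156.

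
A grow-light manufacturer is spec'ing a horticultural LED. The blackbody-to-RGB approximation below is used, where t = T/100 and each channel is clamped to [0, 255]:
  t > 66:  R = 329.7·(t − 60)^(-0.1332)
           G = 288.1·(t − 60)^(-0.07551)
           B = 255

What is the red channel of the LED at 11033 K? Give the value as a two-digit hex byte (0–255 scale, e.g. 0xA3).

0xC4

t = 11033/100 = 110.33; the t > 66 branch applies.
R = 329.7·(110.33 − 60)^(-0.1332) = 329.7·50.33^(-0.1332) = 329.7·0.59336 = 195.630.
Rounded: 196; in hex, 0xC4.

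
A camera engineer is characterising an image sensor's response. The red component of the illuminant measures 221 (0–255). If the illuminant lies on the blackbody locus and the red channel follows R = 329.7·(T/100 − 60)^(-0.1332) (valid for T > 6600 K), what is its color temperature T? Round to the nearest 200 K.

(t − 60)^(-0.1332) = 221/329.7 = 0.67031.
t − 60 = 0.67031^(1/-0.1332) = 0.67031^(-7.508) = 20.149, so t = 80.149.
T = 100·t = 8015 K → 8000 K to the nearest 200 K.

8000 K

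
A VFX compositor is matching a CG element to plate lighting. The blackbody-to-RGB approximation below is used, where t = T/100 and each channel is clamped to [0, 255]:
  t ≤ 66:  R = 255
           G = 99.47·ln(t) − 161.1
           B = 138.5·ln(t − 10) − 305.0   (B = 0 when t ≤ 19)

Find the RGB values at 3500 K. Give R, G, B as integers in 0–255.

R=255, G=193, B=141

t = 3500/100 = 35; the t ≤ 66 branch applies.
R = 255 by definition for t ≤ 66.
G = 99.47·ln 35 − 161.1 = 99.47·3.5553 − 161.1 = 192.550.
B = 138.5·ln(35 − 10) − 305.0 = 138.5·ln 25 − 305.0 = 138.5·3.2189 − 305.0 = 140.814.
Rounded: (255, 193, 141).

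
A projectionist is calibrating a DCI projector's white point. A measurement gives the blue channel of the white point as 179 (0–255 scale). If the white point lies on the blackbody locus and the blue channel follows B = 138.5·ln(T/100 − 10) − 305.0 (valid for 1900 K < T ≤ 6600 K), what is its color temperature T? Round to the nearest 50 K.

ln(t − 10) = (179 + 305.0) / 138.5 = 3.4946.
t − 10 = e^3.4946 = 32.937, so t = 42.937.
T = 100·t = 4294 K → 4300 K to the nearest 50 K.

4300 K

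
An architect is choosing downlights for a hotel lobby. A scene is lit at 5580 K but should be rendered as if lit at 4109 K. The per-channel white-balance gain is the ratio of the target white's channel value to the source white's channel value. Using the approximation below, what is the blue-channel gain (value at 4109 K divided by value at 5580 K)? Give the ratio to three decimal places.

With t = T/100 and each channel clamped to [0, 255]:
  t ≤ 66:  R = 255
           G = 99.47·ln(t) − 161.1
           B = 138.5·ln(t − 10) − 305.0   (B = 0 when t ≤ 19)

At 5580 K (t = 55.8):
  B = 138.5·ln(55.8 − 10) − 305.0 = 138.5·ln 45.8 − 305.0 = 138.5·3.8243 − 305.0 = 224.663.
At 4109 K (t = 41.09):
  B = 138.5·ln(41.09 − 10) − 305.0 = 138.5·ln 31.09 − 305.0 = 138.5·3.4369 − 305.0 = 171.009.
Gain = 171.009 / 224.663 = 0.7612 → 0.761.

0.761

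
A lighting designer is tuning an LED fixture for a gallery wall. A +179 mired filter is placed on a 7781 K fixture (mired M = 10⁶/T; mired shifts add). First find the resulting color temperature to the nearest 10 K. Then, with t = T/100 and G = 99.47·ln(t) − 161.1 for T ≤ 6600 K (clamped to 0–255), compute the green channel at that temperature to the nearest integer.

M_in = 10⁶/7781 = 128.52; M_out = 128.52 + (+179) = 307.52.
T_out = 10⁶/307.52 = 3251.8 K → 3250 K; t = 32.5.
G = 99.47·ln 32.5 − 161.1 = 99.47·3.4812 − 161.1 = 185.179.
Rounded: 185.

185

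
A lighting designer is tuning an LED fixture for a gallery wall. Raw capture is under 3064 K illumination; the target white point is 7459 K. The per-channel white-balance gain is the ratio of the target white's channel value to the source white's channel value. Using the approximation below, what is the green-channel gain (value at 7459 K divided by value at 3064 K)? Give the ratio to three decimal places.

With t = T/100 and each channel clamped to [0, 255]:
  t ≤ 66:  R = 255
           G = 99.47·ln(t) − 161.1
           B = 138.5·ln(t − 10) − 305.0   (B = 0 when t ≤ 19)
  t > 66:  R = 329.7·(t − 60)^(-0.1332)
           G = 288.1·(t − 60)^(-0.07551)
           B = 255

1.312

At 3064 K (t = 30.64):
  G = 99.47·ln 30.64 − 161.1 = 99.47·3.4223 − 161.1 = 179.317.
At 7459 K (t = 74.59):
  G = 288.1·(74.59 − 60)^(-0.07551) = 288.1·14.59^(-0.07551) = 288.1·0.81677 = 235.313.
Gain = 235.313 / 179.317 = 1.3123 → 1.312.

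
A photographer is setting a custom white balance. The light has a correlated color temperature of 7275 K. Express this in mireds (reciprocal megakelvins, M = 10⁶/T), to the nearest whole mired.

137 mireds

M = 10⁶ / 7275 = 137.457 → 137 mireds.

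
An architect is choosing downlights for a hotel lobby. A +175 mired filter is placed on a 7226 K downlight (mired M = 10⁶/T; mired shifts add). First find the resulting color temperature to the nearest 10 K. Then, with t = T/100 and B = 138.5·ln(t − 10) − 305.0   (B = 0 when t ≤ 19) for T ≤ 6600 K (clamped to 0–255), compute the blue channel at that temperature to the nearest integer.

M_in = 10⁶/7226 = 138.39; M_out = 138.39 + (+175) = 313.39.
T_out = 10⁶/313.39 = 3190.9 K → 3190 K; t = 31.9.
B = 138.5·ln(31.9 − 10) − 305.0 = 138.5·ln 21.9 − 305.0 = 138.5·3.0865 − 305.0 = 122.478.
Rounded: 122.

122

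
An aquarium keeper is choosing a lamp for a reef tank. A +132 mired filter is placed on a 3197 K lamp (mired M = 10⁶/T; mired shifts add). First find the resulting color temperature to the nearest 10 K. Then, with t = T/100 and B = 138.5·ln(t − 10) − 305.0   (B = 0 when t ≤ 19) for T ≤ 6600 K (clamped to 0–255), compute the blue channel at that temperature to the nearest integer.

45

M_in = 10⁶/3197 = 312.79; M_out = 312.79 + (+132) = 444.79.
T_out = 10⁶/444.79 = 2248.2 K → 2250 K; t = 22.5.
B = 138.5·ln(22.5 − 10) − 305.0 = 138.5·ln 12.5 − 305.0 = 138.5·2.5257 − 305.0 = 44.813.
Rounded: 45.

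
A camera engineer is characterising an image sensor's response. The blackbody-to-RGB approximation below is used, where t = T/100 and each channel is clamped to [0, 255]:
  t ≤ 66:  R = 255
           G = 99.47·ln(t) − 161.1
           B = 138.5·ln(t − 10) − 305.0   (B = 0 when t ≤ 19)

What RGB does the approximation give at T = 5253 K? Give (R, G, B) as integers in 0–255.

(255, 233, 214)

t = 5253/100 = 52.53; the t ≤ 66 branch applies.
R = 255 by definition for t ≤ 66.
G = 99.47·ln 52.53 − 161.1 = 99.47·3.9614 − 161.1 = 232.939.
B = 138.5·ln(52.53 − 10) − 305.0 = 138.5·ln 42.53 − 305.0 = 138.5·3.7502 − 305.0 = 214.404.
Rounded: (255, 233, 214).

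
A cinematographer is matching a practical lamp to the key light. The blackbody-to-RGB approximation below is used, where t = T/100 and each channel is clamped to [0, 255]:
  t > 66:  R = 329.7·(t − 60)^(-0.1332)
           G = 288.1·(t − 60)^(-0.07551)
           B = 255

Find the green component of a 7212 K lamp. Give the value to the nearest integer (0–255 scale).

239

t = 7212/100 = 72.12; the t > 66 branch applies.
G = 288.1·(72.12 − 60)^(-0.07551) = 288.1·12.12^(-0.07551) = 288.1·0.82829 = 238.632.
Rounded: 239.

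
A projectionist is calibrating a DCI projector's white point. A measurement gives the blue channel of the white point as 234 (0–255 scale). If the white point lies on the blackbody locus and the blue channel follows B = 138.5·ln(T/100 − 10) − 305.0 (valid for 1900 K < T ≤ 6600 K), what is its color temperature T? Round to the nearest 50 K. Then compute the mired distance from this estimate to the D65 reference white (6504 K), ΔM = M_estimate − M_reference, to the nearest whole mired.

ln(t − 10) = (234 + 305.0) / 138.5 = 3.8917.
t − 10 = e^3.8917 = 48.994, so t = 58.994.
T = 100·t = 5899 K → 5900 K to the nearest 50 K.
M_estimate = 10⁶/5900 = 169.49; M_reference = 10⁶/6504 = 153.75.
ΔM = 169.49 − 153.75 = 15.74 → +16 mireds.

+16 mireds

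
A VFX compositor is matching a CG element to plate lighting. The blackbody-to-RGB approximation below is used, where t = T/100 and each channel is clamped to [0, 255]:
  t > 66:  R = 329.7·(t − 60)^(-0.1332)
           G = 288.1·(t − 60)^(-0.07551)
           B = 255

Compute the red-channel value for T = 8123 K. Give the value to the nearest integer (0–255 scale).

t = 8123/100 = 81.23; the t > 66 branch applies.
R = 329.7·(81.23 − 60)^(-0.1332) = 329.7·21.23^(-0.1332) = 329.7·0.66566 = 219.467.
Rounded: 219.

219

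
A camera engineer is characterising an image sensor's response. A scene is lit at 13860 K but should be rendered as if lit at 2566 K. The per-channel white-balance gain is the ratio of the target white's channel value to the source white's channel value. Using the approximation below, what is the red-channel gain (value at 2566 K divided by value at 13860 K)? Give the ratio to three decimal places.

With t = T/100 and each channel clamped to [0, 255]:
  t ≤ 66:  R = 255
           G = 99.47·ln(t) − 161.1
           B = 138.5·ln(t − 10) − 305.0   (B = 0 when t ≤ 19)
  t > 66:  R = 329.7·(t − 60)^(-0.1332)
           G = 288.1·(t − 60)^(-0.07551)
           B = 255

1.383

At 13860 K (t = 138.6):
  R = 329.7·(138.6 − 60)^(-0.1332) = 329.7·78.6^(-0.1332) = 329.7·0.55915 = 184.352.
At 2566 K (t = 25.66):
  R = 255 by definition for t ≤ 66.
Gain = 255.000 / 184.352 = 1.3832 → 1.383.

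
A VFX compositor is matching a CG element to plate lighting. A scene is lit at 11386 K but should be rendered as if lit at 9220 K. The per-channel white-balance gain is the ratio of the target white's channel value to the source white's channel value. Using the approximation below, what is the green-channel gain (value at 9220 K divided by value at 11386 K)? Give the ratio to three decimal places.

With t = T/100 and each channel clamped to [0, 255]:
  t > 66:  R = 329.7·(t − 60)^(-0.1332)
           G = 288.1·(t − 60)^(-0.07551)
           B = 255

1.040

At 11386 K (t = 113.86):
  G = 288.1·(113.86 − 60)^(-0.07551) = 288.1·53.86^(-0.07551) = 288.1·0.74007 = 213.214.
At 9220 K (t = 92.2):
  G = 288.1·(92.2 − 60)^(-0.07551) = 288.1·32.2^(-0.07551) = 288.1·0.76938 = 221.659.
Gain = 221.659 / 213.214 = 1.0396 → 1.040.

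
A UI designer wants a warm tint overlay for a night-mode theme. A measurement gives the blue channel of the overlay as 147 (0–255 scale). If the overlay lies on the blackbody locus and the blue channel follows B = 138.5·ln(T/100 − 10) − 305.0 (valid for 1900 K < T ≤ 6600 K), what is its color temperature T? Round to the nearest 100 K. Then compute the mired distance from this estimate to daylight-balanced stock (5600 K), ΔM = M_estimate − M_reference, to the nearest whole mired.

+99 mireds

ln(t − 10) = (147 + 305.0) / 138.5 = 3.2635.
t − 10 = e^3.2635 = 26.142, so t = 36.142.
T = 100·t = 3614 K → 3600 K to the nearest 100 K.
M_estimate = 10⁶/3600 = 277.78; M_reference = 10⁶/5600 = 178.57.
ΔM = 277.78 − 178.57 = 99.21 → +99 mireds.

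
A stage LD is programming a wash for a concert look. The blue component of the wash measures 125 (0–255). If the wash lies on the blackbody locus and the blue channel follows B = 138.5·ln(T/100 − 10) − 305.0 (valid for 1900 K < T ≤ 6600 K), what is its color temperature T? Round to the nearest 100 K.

3200 K

ln(t − 10) = (125 + 305.0) / 138.5 = 3.1047.
t − 10 = e^3.1047 = 22.302, so t = 32.302.
T = 100·t = 3230 K → 3200 K to the nearest 100 K.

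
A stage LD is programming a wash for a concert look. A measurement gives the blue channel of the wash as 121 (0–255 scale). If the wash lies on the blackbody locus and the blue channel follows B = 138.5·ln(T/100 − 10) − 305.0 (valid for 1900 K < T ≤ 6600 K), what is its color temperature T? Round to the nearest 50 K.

3150 K

ln(t − 10) = (121 + 305.0) / 138.5 = 3.0758.
t − 10 = e^3.0758 = 21.667, so t = 31.667.
T = 100·t = 3167 K → 3150 K to the nearest 50 K.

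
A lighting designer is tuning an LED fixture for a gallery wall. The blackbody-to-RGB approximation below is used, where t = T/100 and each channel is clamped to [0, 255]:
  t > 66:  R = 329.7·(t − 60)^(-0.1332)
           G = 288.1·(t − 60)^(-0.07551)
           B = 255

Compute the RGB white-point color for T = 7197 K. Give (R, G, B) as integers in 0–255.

t = 7197/100 = 71.97; the t > 66 branch applies.
R = 329.7·(71.97 − 60)^(-0.1332) = 329.7·11.97^(-0.1332) = 329.7·0.71845 = 236.874.
G = 288.1·(71.97 − 60)^(-0.07551) = 288.1·11.97^(-0.07551) = 288.1·0.82907 = 238.856.
B = 255 by definition for t > 66.
Rounded: (237, 239, 255).

(237, 239, 255)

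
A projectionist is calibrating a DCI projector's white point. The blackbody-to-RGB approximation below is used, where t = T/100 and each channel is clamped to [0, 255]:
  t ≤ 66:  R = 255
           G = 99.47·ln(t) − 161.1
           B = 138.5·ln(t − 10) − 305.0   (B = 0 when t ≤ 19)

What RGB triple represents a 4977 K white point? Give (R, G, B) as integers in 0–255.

(255, 228, 205)

t = 4977/100 = 49.77; the t ≤ 66 branch applies.
R = 255 by definition for t ≤ 66.
G = 99.47·ln 49.77 − 161.1 = 99.47·3.9074 − 161.1 = 227.570.
B = 138.5·ln(49.77 − 10) − 305.0 = 138.5·ln 39.77 − 305.0 = 138.5·3.6831 − 305.0 = 205.111.
Rounded: (255, 228, 205).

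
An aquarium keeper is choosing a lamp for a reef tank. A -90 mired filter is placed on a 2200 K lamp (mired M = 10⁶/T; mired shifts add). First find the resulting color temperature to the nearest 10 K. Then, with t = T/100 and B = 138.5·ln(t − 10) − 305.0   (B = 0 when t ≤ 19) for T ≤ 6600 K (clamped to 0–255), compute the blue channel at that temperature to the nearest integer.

91

M_in = 10⁶/2200 = 454.55; M_out = 454.55 + (-90) = 364.55.
T_out = 10⁶/364.55 = 2743.1 K → 2740 K; t = 27.4.
B = 138.5·ln(27.4 − 10) − 305.0 = 138.5·ln 17.4 − 305.0 = 138.5·2.8565 − 305.0 = 90.621.
Rounded: 91.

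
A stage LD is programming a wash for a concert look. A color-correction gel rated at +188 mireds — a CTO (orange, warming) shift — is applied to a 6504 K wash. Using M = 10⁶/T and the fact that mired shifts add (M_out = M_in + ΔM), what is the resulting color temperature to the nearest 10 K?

2930 K

M_in = 10⁶/6504 = 153.75 mireds.
M_out = 153.75 + (+188) = 341.75 mireds.
T_out = 10⁶/341.75 = 2926.1 K → 2930 K.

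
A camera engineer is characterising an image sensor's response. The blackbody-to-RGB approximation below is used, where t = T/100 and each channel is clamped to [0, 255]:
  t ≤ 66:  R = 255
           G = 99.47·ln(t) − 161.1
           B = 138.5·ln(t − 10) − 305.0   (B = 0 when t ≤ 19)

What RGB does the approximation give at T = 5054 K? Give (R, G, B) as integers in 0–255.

t = 5054/100 = 50.54; the t ≤ 66 branch applies.
R = 255 by definition for t ≤ 66.
G = 99.47·ln 50.54 − 161.1 = 99.47·3.9228 − 161.1 = 229.097.
B = 138.5·ln(50.54 − 10) − 305.0 = 138.5·ln 40.54 − 305.0 = 138.5·3.7023 − 305.0 = 207.767.
Rounded: (255, 229, 208).

(255, 229, 208)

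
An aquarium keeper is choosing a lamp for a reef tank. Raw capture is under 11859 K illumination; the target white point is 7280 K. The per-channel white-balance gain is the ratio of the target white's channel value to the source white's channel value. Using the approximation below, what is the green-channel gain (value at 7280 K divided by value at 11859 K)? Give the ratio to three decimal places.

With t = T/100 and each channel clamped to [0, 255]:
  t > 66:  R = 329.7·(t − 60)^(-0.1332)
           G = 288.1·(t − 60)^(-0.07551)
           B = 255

1.122

At 11859 K (t = 118.59):
  G = 288.1·(118.59 − 60)^(-0.07551) = 288.1·58.59^(-0.07551) = 288.1·0.73538 = 211.863.
At 7280 K (t = 72.8):
  G = 288.1·(72.8 − 60)^(-0.07551) = 288.1·12.8^(-0.07551) = 288.1·0.82489 = 237.650.
Gain = 237.650 / 211.863 = 1.1217 → 1.122.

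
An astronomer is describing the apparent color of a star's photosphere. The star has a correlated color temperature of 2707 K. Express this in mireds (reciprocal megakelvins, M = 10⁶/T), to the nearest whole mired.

369 mireds

M = 10⁶ / 2707 = 369.413 → 369 mireds.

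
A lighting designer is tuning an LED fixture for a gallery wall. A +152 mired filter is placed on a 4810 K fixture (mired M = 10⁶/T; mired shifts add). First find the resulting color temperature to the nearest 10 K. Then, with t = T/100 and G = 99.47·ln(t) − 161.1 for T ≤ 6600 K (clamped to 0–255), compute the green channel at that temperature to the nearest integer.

M_in = 10⁶/4810 = 207.90; M_out = 207.90 + (+152) = 359.90.
T_out = 10⁶/359.90 = 2778.5 K → 2780 K; t = 27.8.
G = 99.47·ln 27.8 − 161.1 = 99.47·3.3250 − 161.1 = 169.641.
Rounded: 170.

170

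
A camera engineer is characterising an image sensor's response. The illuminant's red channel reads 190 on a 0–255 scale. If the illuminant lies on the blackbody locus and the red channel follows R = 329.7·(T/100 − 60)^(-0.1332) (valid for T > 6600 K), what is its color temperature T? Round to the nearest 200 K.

(t − 60)^(-0.1332) = 190/329.7 = 0.57628.
t − 60 = 0.57628^(1/-0.1332) = 0.57628^(-7.508) = 62.667, so t = 122.667.
T = 100·t = 12267 K → 12200 K to the nearest 200 K.

12200 K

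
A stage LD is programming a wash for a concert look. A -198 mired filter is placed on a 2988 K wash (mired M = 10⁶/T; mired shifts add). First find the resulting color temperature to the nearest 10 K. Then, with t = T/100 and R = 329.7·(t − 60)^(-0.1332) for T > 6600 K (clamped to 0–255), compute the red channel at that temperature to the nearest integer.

234

M_in = 10⁶/2988 = 334.67; M_out = 334.67 + (-198) = 136.67.
T_out = 10⁶/136.67 = 7316.8 K → 7320 K; t = 73.2.
R = 329.7·(73.2 − 60)^(-0.1332) = 329.7·13.2^(-0.1332) = 329.7·0.70915 = 233.808.
Rounded: 234.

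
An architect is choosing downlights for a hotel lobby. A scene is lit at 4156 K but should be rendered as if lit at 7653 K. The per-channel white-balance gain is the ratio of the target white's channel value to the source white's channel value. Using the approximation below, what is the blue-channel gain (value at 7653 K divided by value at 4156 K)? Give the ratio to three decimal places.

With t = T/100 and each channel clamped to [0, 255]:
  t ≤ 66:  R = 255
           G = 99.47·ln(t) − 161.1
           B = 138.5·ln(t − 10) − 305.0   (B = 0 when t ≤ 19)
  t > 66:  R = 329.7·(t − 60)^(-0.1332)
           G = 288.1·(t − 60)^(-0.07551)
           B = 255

1.473

At 4156 K (t = 41.56):
  B = 138.5·ln(41.56 − 10) − 305.0 = 138.5·ln 31.56 − 305.0 = 138.5·3.4519 − 305.0 = 173.087.
At 7653 K (t = 76.53):
  B = 255 by definition for t > 66.
Gain = 255.000 / 173.087 = 1.4732 → 1.473.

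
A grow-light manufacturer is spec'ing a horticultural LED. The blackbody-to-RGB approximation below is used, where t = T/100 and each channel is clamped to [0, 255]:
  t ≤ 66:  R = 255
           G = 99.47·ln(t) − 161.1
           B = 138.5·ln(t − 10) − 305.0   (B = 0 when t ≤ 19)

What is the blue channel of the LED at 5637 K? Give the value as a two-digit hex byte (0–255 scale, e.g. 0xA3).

0xE2

t = 5637/100 = 56.37; the t ≤ 66 branch applies.
B = 138.5·ln(56.37 − 10) − 305.0 = 138.5·ln 46.37 − 305.0 = 138.5·3.8367 − 305.0 = 226.376.
Rounded: 226; in hex, 0xE2.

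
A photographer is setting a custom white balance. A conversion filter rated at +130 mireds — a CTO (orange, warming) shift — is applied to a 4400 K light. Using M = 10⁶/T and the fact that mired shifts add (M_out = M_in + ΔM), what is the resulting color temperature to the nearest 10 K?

2800 K

M_in = 10⁶/4400 = 227.27 mireds.
M_out = 227.27 + (+130) = 357.27 mireds.
T_out = 10⁶/357.27 = 2799.0 K → 2800 K.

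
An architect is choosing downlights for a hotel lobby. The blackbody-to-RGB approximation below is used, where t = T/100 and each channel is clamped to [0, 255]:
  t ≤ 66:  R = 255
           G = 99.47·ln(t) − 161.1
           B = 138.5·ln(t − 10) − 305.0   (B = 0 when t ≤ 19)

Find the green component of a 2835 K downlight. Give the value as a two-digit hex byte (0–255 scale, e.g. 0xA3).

0xAC

t = 2835/100 = 28.35; the t ≤ 66 branch applies.
G = 99.47·ln 28.35 − 161.1 = 99.47·3.3446 − 161.1 = 171.590.
Rounded: 172; in hex, 0xAC.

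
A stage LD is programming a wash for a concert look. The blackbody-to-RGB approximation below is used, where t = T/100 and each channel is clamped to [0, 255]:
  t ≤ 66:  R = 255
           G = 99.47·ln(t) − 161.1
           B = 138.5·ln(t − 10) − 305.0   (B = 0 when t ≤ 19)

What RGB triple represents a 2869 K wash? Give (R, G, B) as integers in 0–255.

(255, 173, 101)

t = 2869/100 = 28.69; the t ≤ 66 branch applies.
R = 255 by definition for t ≤ 66.
G = 99.47·ln 28.69 − 161.1 = 99.47·3.3565 − 161.1 = 172.776.
B = 138.5·ln(28.69 − 10) − 305.0 = 138.5·ln 18.69 − 305.0 = 138.5·2.9280 − 305.0 = 100.526.
Rounded: (255, 173, 101).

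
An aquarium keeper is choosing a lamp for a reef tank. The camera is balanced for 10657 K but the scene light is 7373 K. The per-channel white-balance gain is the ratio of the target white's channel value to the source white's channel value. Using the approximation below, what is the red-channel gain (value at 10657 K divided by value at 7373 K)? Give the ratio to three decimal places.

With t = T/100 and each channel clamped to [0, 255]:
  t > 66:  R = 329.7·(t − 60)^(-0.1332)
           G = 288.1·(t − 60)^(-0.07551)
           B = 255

At 7373 K (t = 73.73):
  R = 329.7·(73.73 − 60)^(-0.1332) = 329.7·13.73^(-0.1332) = 329.7·0.70544 = 232.585.
At 10657 K (t = 106.57):
  R = 329.7·(106.57 − 60)^(-0.1332) = 329.7·46.57^(-0.1332) = 329.7·0.59953 = 197.664.
Gain = 197.664 / 232.585 = 0.8499 → 0.850.

0.850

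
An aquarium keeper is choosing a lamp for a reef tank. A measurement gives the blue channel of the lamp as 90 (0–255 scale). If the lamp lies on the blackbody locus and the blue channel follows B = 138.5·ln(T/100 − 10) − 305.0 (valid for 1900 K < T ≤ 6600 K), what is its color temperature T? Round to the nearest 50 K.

ln(t − 10) = (90 + 305.0) / 138.5 = 2.8520.
t − 10 = e^2.8520 = 17.322, so t = 27.322.
T = 100·t = 2732 K → 2750 K to the nearest 50 K.

2750 K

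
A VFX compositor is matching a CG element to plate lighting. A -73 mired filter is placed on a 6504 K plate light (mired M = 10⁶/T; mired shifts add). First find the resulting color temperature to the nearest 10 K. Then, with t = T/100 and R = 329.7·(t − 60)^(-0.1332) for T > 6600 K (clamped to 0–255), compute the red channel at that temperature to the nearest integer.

M_in = 10⁶/6504 = 153.75; M_out = 153.75 + (-73) = 80.75.
T_out = 10⁶/80.75 = 12383.7 K → 12380 K; t = 123.8.
R = 329.7·(123.8 − 60)^(-0.1332) = 329.7·63.8^(-0.1332) = 329.7·0.57491 = 189.547.
Rounded: 190.

190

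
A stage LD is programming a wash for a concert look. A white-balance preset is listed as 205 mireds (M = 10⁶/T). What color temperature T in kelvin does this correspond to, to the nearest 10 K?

4880 K

T = 10⁶ / 205 = 4878.05 K → 4880 K.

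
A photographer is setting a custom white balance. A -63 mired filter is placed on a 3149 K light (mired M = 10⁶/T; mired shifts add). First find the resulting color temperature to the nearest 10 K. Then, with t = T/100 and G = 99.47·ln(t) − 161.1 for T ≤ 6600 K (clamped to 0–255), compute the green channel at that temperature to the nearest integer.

204

M_in = 10⁶/3149 = 317.56; M_out = 317.56 + (-63) = 254.56.
T_out = 10⁶/254.56 = 3928.3 K → 3930 K; t = 39.3.
G = 99.47·ln 39.3 − 161.1 = 99.47·3.6712 − 161.1 = 204.077.
Rounded: 204.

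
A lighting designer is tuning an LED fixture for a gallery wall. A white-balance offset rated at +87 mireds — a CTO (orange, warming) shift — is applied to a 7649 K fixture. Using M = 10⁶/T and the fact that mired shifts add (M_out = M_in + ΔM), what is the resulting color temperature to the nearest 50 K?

M_in = 10⁶/7649 = 130.74 mireds.
M_out = 130.74 + (+87) = 217.74 mireds.
T_out = 10⁶/217.74 = 4592.7 K → 4600 K.

4600 K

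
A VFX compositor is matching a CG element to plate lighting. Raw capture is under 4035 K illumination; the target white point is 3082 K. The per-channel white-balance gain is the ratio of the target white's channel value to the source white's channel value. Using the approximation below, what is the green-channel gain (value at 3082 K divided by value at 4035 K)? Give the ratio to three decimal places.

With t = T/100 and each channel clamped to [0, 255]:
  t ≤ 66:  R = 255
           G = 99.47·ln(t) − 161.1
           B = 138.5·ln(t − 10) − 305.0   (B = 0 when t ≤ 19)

At 4035 K (t = 40.35):
  G = 99.47·ln 40.35 − 161.1 = 99.47·3.6976 − 161.1 = 206.699.
At 3082 K (t = 30.82):
  G = 99.47·ln 30.82 − 161.1 = 99.47·3.4282 − 161.1 = 179.899.
Gain = 179.899 / 206.699 = 0.8703 → 0.870.

0.870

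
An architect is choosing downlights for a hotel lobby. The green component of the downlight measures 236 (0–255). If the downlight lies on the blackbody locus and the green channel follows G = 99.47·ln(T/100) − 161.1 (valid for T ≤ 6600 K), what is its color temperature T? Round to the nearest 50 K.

5400 K

ln t = (236 + 161.1) / 99.47 = 3.9922.
t = e^3.9922 = 54.172.
T = 100·t = 5417 K → 5400 K to the nearest 50 K.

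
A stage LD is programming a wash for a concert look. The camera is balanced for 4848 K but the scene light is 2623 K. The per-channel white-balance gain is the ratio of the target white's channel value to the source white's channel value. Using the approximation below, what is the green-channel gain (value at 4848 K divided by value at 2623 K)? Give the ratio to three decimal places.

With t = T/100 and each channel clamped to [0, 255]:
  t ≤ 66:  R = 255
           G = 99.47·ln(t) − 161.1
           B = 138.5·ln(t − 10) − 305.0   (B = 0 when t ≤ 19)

1.373

At 2623 K (t = 26.23):
  G = 99.47·ln 26.23 − 161.1 = 99.47·3.2669 − 161.1 = 163.859.
At 4848 K (t = 48.48):
  G = 99.47·ln 48.48 − 161.1 = 99.47·3.8812 − 161.1 = 224.958.
Gain = 224.958 / 163.859 = 1.3729 → 1.373.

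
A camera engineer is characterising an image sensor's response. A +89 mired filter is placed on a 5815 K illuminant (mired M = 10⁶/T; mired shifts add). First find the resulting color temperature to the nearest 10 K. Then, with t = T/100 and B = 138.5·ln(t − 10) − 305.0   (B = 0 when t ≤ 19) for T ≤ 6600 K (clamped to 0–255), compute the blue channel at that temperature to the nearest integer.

M_in = 10⁶/5815 = 171.97; M_out = 171.97 + (+89) = 260.97.
T_out = 10⁶/260.97 = 3831.9 K → 3830 K; t = 38.3.
B = 138.5·ln(38.3 − 10) − 305.0 = 138.5·ln 28.3 − 305.0 = 138.5·3.3429 − 305.0 = 157.986.
Rounded: 158.

158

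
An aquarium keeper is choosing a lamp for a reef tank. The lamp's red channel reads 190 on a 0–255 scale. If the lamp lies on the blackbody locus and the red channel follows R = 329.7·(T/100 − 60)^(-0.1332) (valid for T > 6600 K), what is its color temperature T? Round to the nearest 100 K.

(t − 60)^(-0.1332) = 190/329.7 = 0.57628.
t − 60 = 0.57628^(1/-0.1332) = 0.57628^(-7.508) = 62.667, so t = 122.667.
T = 100·t = 12267 K → 12300 K to the nearest 100 K.

12300 K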